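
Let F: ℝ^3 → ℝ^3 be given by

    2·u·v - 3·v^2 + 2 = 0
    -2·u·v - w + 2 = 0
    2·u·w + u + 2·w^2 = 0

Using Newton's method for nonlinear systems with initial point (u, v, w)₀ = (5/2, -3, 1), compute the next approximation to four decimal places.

At (5/2, -3, 1): F = (-40.0000, 16.0000, 9.5000).
Jacobian J = [[2·v, 2·u - 6·v, 0], [-2·v, -2·u, -1], [2·w + 1, 0, 2·u + 4·w]].
At the point, J = [[-6.0000, 23.0000, 0.0000], [6.0000, -5.0000, -1.0000], [3.0000, 0.0000, 9.0000]] (det J = -1041.0000).
Solving J·Δ = −F gives Δ = (-1.6623, 1.3055, -0.5014).
Then the next iterate is (u, v, w)₁ = (0.8377, -1.6945, 0.4986).

(0.8377, -1.6945, 0.4986)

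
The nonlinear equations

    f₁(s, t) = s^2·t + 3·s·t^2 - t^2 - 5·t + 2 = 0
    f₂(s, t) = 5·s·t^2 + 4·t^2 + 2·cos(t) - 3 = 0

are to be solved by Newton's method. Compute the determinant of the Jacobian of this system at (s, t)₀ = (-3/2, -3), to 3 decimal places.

-595.089

J = [[2·s·t + 3·t^2, s^2 + 6·s·t - 2·t - 5], [5·t^2, 10·s·t + 8·t - 2·sin(t)]].
At the point, J = [[36.000, 30.250], [45.000, 21.28224]].
det J = -595.089.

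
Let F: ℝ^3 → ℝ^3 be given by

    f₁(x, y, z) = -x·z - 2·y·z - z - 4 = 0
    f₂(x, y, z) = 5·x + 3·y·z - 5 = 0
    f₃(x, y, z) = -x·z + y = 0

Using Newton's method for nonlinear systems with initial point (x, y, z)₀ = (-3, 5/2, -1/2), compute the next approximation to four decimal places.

(2.0870, 0.7065, -1.0833)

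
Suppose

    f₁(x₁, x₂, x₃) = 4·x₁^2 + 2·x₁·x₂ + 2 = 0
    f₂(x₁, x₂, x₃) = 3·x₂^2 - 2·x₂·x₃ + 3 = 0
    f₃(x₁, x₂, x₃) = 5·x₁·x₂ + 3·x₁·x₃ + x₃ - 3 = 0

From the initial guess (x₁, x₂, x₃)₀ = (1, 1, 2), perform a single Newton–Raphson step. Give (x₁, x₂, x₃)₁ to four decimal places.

At (1, 1, 2): F = (8.0000, 2.0000, 10.0000).
Jacobian J = [[8·x₁ + 2·x₂, 2·x₁, 0], [0, 6·x₂ - 2·x₃, -2·x₂], [5·x₂ + 3·x₃, 5·x₁, 3·x₁ + 1]].
At the point, J = [[10.0000, 2.0000, 0.0000], [0.0000, 2.0000, -2.0000], [11.0000, 5.0000, 4.0000]] (det J = 136.0000).
Solving J·Δ = −F gives Δ = (-0.6471, -0.7647, 0.2353).
Then the next iterate is (x₁, x₂, x₃)₁ = (0.3529, 0.2353, 2.2353).

(0.3529, 0.2353, 2.2353)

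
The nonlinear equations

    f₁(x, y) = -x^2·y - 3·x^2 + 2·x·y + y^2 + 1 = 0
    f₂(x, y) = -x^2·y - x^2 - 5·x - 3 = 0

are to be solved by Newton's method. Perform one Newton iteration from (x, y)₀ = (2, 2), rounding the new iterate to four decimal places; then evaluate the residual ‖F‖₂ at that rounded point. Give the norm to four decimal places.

9.3624

At (2, 2): F = (-7.0000, -25.0000).
Jacobian J = [[-2·x·y - 6·x + 2·y, -x^2 + 2·x + 2·y], [-2·x·y - 2·x - 5, -x^2]].
At the point, J = [[-16.0000, 4.0000], [-17.0000, -4.0000]] (det J = 132.0000).
Solving J·Δ = −F gives Δ = (-0.9697, -2.1288).
Then the next iterate is (x, y)₁ = (1.0303, -0.1288).
Re-evaluating at (1.0303, -0.1288): F = (-2.296647, -9.076295), so ‖F‖₂ = 9.3624.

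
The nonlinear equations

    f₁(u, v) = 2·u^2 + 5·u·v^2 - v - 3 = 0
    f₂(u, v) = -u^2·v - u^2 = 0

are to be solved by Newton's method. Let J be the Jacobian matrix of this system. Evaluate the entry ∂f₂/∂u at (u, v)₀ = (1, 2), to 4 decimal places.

∂f₂/∂u = -2·u·v - 2·u.
At (1, 2) this is -6.0000.

-6.0000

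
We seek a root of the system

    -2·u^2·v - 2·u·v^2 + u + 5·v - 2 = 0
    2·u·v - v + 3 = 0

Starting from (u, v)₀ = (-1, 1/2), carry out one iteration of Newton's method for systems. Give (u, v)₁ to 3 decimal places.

At (-1, 1/2): F = (-1.000, 1.500).
Jacobian J = [[-4·u·v - 2·v^2 + 1, -2·u^2 - 4·u·v + 5], [2·v, 2·u - 1]].
At the point, J = [[2.500, 5.000], [1.000, -3.000]] (det J = -12.500).
Solving J·Δ = −F gives Δ = (-0.360, 0.380).
Then the next iterate is (u, v)₁ = (-1.360, 0.880).

(-1.360, 0.880)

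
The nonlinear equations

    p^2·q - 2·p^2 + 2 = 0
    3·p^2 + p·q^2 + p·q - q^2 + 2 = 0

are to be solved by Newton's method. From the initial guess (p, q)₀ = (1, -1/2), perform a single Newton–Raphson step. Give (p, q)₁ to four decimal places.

(0.5349, -2.3256)

At (1, -1/2): F = (-0.5000, 4.5000).
Jacobian J = [[2·p·q - 4·p, p^2], [6·p + q^2 + q, 2·p·q + p - 2·q]].
At the point, J = [[-5.0000, 1.0000], [5.7500, 1.0000]] (det J = -10.7500).
Solving J·Δ = −F gives Δ = (-0.4651, -1.8256).
Then the next iterate is (p, q)₁ = (0.5349, -2.3256).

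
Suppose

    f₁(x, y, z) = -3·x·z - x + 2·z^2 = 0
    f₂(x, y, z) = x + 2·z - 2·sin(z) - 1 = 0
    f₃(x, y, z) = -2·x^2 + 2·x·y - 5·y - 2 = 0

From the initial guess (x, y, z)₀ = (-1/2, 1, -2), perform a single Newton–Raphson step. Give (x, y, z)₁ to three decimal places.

(-0.096, -0.147, -0.843)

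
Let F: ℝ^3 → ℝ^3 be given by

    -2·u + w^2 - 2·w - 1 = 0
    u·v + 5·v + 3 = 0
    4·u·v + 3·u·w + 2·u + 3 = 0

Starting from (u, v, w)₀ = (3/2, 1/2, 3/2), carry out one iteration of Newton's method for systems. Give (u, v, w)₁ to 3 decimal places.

At (3/2, 1/2, 3/2): F = (-4.750, 6.250, 15.750).
Jacobian J = [[-2, 0, 2·w - 2], [v, u + 5, 0], [4·v + 3·w + 2, 4·u, 3·u]].
At the point, J = [[-2.000, 0.000, 1.000], [0.500, 6.500, 0.000], [8.500, 6.000, 4.500]] (det J = -110.750).
Solving J·Δ = −F gives Δ = (-1.840, -0.820, 1.069).
Then the next iterate is (u, v, w)₁ = (-0.340, -0.320, 2.569).

(-0.340, -0.320, 2.569)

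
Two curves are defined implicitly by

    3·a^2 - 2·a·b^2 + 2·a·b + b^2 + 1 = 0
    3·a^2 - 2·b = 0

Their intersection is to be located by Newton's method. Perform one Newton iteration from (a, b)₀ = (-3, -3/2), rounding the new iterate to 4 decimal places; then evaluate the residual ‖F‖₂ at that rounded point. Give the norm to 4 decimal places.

At (-3, -3/2): F = (52.7500, 30.0000).
Jacobian J = [[6·a - 2·b^2 + 2·b, -4·a·b + 2·a + 2·b], [6·a, -2]].
At the point, J = [[-25.5000, -27.0000], [-18.0000, -2.0000]] (det J = -435.0000).
Solving J·Δ = −F gives Δ = (1.6195, 0.4241).
Then the next iterate is (a, b)₁ = (-1.3805, -1.0759).
Re-evaluating at (-1.3805, -1.0759): F = (14.041487, 7.869141), so ‖F‖₂ = 16.0962.

16.0962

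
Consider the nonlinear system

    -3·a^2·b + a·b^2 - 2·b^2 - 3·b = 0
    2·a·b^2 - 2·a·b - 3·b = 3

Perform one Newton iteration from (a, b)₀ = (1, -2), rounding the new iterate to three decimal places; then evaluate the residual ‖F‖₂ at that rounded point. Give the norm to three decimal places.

4.830

At (1, -2): F = (8.000, 15.000).
Jacobian J = [[-6·a·b + b^2, -3·a^2 + 2·a·b - 4·b - 3], [2·b^2 - 2·b, 4·a·b - 2·a - 3]].
At the point, J = [[16.000, -2.000], [12.000, -13.000]] (det J = -184.000).
Solving J·Δ = −F gives Δ = (-0.402, 0.783).
Then the next iterate is (a, b)₁ = (0.598, -1.217).
Re-evaluating at (0.598, -1.217): F = (2.88013, 3.87791), so ‖F‖₂ = 4.830.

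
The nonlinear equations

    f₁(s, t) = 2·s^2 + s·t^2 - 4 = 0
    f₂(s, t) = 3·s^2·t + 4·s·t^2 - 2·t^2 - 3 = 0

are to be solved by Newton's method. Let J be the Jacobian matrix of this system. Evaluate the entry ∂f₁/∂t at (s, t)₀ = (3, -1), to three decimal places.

∂f₁/∂t = 2·s·t.
At (3, -1) this is -6.000.

-6.000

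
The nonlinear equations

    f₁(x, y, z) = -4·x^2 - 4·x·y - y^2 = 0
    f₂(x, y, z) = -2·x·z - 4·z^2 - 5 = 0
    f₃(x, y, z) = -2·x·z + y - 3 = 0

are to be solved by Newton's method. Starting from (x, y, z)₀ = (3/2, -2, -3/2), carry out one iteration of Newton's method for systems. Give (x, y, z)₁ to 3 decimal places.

(3.583, -6.667, -1.139)

At (3/2, -2, -3/2): F = (-1.000, -9.500, -0.500).
Jacobian J = [[-8·x - 4·y, -4·x - 2·y, 0], [-2·z, 0, -2·x - 8·z], [-2·z, 1, -2·x]].
At the point, J = [[-4.000, -2.000, 0.000], [3.000, 0.000, 9.000], [3.000, 1.000, -3.000]] (det J = -36.000).
Solving J·Δ = −F gives Δ = (2.083, -4.667, 0.361).
Then the next iterate is (x, y, z)₁ = (3.583, -6.667, -1.139).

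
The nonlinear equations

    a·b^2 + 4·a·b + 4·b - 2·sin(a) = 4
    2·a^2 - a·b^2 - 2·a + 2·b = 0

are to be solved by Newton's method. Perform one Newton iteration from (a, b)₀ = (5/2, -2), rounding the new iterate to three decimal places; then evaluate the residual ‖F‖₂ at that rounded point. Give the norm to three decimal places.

At (5/2, -2): F = (-23.19694, -6.500).
Jacobian J = [[b^2 + 4·b - 2·cos(a), 2·a·b + 4·a + 4], [4·a - b^2 - 2, -2·a·b + 2]].
At the point, J = [[-2.39771, 4.000], [4.000, 12.000]] (det J = -44.77255).
Solving J·Δ = −F gives Δ = (-5.637, 2.421).
Then the next iterate is (a, b)₁ = (-3.137, 0.421).
Re-evaluating at (-3.137, 0.421): F = (-8.14553, 27.35354), so ‖F‖₂ = 28.541.

28.541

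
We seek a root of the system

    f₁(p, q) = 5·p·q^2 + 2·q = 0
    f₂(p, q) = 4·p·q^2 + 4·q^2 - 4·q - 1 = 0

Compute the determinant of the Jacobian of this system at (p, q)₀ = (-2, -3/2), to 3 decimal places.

J = [[5·q^2, 10·p·q + 2], [4·q^2, 8·p·q + 8·q - 4]].
At the point, J = [[11.250, 32.000], [9.000, 8.000]].
det J = -198.000.

-198.000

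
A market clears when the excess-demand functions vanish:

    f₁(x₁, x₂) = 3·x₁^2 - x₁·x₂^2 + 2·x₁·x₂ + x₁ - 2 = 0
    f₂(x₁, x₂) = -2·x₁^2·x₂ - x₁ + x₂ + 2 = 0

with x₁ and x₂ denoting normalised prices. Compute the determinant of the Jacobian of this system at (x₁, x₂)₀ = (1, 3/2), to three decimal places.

-14.750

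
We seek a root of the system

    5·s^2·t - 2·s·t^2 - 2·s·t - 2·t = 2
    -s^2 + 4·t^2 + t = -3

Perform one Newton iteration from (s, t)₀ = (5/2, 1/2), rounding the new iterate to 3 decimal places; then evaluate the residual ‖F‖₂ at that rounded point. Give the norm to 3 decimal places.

2.143

At (5/2, 1/2): F = (8.875, -1.750).
Jacobian J = [[10·s·t - 2·t^2 - 2·t, 5·s^2 - 4·s·t - 2·s - 2], [-2·s, 8·t + 1]].
At the point, J = [[11.000, 19.250], [-5.000, 5.000]] (det J = 151.250).
Solving J·Δ = −F gives Δ = (-0.516, -0.166).
Then the next iterate is (s, t)₁ = (1.984, 0.334).
Re-evaluating at (1.984, 0.334): F = (2.13758, -0.15603), so ‖F‖₂ = 2.143.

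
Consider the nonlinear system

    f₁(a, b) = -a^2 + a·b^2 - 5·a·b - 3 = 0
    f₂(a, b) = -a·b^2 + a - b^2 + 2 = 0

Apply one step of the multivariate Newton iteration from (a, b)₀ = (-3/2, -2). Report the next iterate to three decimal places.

At (-3/2, -2): F = (-26.250, 2.500).
Jacobian J = [[-2·a + b^2 - 5·b, 2·a·b - 5·a], [-b^2 + 1, -2·a·b - 2·b]].
At the point, J = [[17.000, 13.500], [-3.000, -2.000]] (det J = 6.500).
Solving J·Δ = −F gives Δ = (-2.885, 5.577).
Then the next iterate is (a, b)₁ = (-4.385, 3.577).

(-4.385, 3.577)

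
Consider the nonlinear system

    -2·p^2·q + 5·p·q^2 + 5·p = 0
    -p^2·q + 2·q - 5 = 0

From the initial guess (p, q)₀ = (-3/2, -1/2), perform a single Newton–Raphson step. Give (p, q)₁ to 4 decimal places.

At (-3/2, -1/2): F = (-7.1250, -4.8750).
Jacobian J = [[-4·p·q + 5·q^2 + 5, -2·p^2 + 10·p·q], [-2·p·q, -p^2 + 2]].
At the point, J = [[3.2500, 3.0000], [-1.5000, -0.2500]] (det J = 3.6875).
Solving J·Δ = −F gives Δ = (-4.4492, 7.1949).
Then the next iterate is (p, q)₁ = (-5.9492, 6.6949).

(-5.9492, 6.6949)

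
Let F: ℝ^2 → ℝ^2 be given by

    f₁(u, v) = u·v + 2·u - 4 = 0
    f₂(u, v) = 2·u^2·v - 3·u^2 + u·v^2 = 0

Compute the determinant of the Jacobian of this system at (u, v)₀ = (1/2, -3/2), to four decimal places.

1.3750

J = [[v + 2, u], [4·u·v - 6·u + v^2, 2·u^2 + 2·u·v]].
At the point, J = [[0.5000, 0.5000], [-3.7500, -1.0000]].
det J = 1.3750.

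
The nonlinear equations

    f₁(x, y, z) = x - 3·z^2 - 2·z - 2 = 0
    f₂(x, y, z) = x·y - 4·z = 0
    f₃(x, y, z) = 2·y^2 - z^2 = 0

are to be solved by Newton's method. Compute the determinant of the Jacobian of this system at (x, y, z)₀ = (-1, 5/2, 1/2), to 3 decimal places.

-84.000

J = [[1, 0, -6·z - 2], [y, x, -4], [0, 4·y, -2·z]].
At the point, J = [[1.000, 0.000, -5.000], [2.500, -1.000, -4.000], [0.000, 10.000, -1.000]].
det J = -84.000.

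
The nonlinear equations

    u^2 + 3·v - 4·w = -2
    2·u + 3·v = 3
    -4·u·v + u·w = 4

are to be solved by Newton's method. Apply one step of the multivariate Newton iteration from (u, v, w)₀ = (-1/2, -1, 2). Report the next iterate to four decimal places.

(-0.0806, 1.0537, 1.2479)

At (-1/2, -1, 2): F = (-8.7500, -7.0000, -7.0000).
Jacobian J = [[2·u, 3, -4], [2, 3, 0], [-4·v + w, -4·u, u]].
At the point, J = [[-1.0000, 3.0000, -4.0000], [2.0000, 3.0000, 0.0000], [6.0000, 2.0000, -0.5000]] (det J = 60.5000).
Solving J·Δ = −F gives Δ = (0.4194, 2.0537, -0.7521).
Then the next iterate is (u, v, w)₁ = (-0.0806, 1.0537, 1.2479).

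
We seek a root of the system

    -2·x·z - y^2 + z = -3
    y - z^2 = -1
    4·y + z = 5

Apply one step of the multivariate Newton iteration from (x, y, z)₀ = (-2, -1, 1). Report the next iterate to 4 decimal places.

At (-2, -1, 1): F = (7.0000, -1.0000, -8.0000).
Jacobian J = [[-2·z, -2·y, -2·x + 1], [0, 1, -2·z], [0, 4, 1]].
At the point, J = [[-2.0000, 2.0000, 5.0000], [0.0000, 1.0000, -2.0000], [0.0000, 4.0000, 1.0000]] (det J = -18.0000).
Solving J·Δ = −F gives Δ = (6.5000, 1.8889, 0.4444).
Then the next iterate is (x, y, z)₁ = (4.5000, 0.8889, 1.4444).

(4.5000, 0.8889, 1.4444)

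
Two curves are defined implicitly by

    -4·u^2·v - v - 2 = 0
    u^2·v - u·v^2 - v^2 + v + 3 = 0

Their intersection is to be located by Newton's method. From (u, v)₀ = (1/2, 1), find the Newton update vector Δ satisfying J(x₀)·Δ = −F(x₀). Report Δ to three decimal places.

(-1.786, 1.571)

At (1/2, 1): F = (-4.000, 2.750).
Jacobian J = [[-8·u·v, -4·u^2 - 1], [2·u·v - v^2, u^2 - 2·u·v - 2·v + 1]].
At the point, J = [[-4.000, -2.000], [0.000, -1.750]] (det J = 7.000).
Solving J·Δ = −F gives Δ = (-1.786, 1.571).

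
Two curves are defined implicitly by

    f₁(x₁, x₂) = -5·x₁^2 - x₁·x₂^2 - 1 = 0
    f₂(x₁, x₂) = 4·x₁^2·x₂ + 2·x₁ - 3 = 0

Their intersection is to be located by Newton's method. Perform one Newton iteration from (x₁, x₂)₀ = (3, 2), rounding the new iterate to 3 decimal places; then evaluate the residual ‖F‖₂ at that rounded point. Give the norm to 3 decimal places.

At (3, 2): F = (-58.000, 75.000).
Jacobian J = [[-10·x₁ - x₂^2, -2·x₁·x₂], [8·x₁·x₂ + 2, 4·x₁^2]].
At the point, J = [[-34.000, -12.000], [50.000, 36.000]] (det J = -624.000).
Solving J·Δ = −F gives Δ = (-1.904, 0.561).
Then the next iterate is (x₁, x₂)₁ = (1.096, 2.561).
Re-evaluating at (1.096, 2.561): F = (-14.19444, 11.49726), so ‖F‖₂ = 18.267.

18.267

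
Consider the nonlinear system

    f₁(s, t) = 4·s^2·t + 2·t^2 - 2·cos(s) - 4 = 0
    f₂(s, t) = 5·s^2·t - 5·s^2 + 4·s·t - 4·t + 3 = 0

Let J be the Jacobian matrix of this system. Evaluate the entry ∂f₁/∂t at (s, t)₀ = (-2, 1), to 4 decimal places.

20.0000

∂f₁/∂t = 4·s^2 + 4·t.
At (-2, 1) this is 20.0000.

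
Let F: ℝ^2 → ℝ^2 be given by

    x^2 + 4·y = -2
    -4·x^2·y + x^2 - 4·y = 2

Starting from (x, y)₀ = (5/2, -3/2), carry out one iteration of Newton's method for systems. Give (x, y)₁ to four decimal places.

At (5/2, -3/2): F = (2.2500, 47.7500).
Jacobian J = [[2·x, 4], [-8·x·y + 2·x, -4·x^2 - 4]].
At the point, J = [[5.0000, 4.0000], [35.0000, -29.0000]] (det J = -285.0000).
Solving J·Δ = −F gives Δ = (-0.8991, 0.5614).
Then the next iterate is (x, y)₁ = (1.6009, -0.9386).

(1.6009, -0.9386)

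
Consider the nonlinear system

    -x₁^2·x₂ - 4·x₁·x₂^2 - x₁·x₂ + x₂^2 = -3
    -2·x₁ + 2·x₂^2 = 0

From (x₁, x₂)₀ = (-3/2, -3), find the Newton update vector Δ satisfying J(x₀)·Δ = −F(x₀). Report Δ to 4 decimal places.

(-0.1882, 1.7814)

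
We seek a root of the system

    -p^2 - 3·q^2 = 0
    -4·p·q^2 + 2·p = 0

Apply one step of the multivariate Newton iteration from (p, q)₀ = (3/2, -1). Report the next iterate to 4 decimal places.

(-0.3750, -1.0625)

At (3/2, -1): F = (-5.2500, -3.0000).
Jacobian J = [[-2·p, -6·q], [-4·q^2 + 2, -8·p·q]].
At the point, J = [[-3.0000, 6.0000], [-2.0000, 12.0000]] (det J = -24.0000).
Solving J·Δ = −F gives Δ = (-1.8750, -0.0625).
Then the next iterate is (p, q)₁ = (-0.3750, -1.0625).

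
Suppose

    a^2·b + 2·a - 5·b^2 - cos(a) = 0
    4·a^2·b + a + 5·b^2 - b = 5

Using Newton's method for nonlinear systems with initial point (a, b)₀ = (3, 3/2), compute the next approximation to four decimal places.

At (3, 3/2): F = (9.239992, 61.7500).
Jacobian J = [[2·a·b + sin(a) + 2, a^2 - 10·b], [8·a·b + 1, 4·a^2 + 10·b - 1]].
At the point, J = [[11.141120, -6.0000], [37.0000, 50.0000]] (det J = 779.056000).
Solving J·Δ = −F gives Δ = (-1.0686, -0.4442).
Then the next iterate is (a, b)₁ = (1.9314, 1.0558).

(1.9314, 1.0558)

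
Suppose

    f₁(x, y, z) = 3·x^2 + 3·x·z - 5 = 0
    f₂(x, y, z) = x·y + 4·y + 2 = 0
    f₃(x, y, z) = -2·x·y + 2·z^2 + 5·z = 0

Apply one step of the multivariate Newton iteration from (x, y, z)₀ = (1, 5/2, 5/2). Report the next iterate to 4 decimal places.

At (1, 5/2, 5/2): F = (5.5000, 14.5000, 20.0000).
Jacobian J = [[6·x + 3·z, 0, 3·x], [y, x + 4, 0], [-2·y, -2·x, 4·z + 5]].
At the point, J = [[13.5000, 0.0000, 3.0000], [2.5000, 5.0000, 0.0000], [-5.0000, -2.0000, 15.0000]] (det J = 1072.5000).
Solving J·Δ = −F gives Δ = (-0.0238, -2.8881, -1.7263).
Then the next iterate is (x, y, z)₁ = (0.9762, -0.3881, 0.7737).

(0.9762, -0.3881, 0.7737)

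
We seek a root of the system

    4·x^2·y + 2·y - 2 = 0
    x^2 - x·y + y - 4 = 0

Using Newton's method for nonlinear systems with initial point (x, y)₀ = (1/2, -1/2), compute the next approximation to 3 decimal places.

At (1/2, -1/2): F = (-3.500, -4.000).
Jacobian J = [[8·x·y, 4·x^2 + 2], [2·x - y, -x + 1]].
At the point, J = [[-2.000, 3.000], [1.500, 0.500]] (det J = -5.500).
Solving J·Δ = −F gives Δ = (1.864, 2.409).
Then the next iterate is (x, y)₁ = (2.364, 1.909).

(2.364, 1.909)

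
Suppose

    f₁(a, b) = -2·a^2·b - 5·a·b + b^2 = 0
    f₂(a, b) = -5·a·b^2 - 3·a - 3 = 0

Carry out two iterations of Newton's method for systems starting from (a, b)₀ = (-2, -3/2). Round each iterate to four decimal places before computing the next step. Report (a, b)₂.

(-2.5388, 0.2005)

At (-2, -3/2): F = (-0.7500, 25.5000).
Jacobian J = [[-4·a·b - 5·b, -2·a^2 - 5·a + 2·b], [-5·b^2 - 3, -10·a·b]].
At the point, J = [[-4.5000, -1.0000], [-14.2500, -30.0000]] (det J = 120.7500).
Solving J·Δ = −F gives Δ = (-0.3975, 1.0388).
Then the next iterate is (a, b)₁ = (-2.3975, -0.4612).
Round to (-2.3975, -0.4612) and repeat: F = (-0.013969, 6.742306), J = [[-2.116908, -0.430912], [-4.063527, -11.057270]].
Δ = (-0.1413, 0.6617), so (a, b)₂ = (-2.5388, 0.2005).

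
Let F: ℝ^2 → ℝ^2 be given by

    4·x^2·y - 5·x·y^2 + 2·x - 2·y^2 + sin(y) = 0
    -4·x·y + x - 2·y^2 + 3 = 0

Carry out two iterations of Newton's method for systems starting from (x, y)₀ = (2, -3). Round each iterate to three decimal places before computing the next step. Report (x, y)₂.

At (2, -3): F = (-152.14112, 11.000).
Jacobian J = [[8·x·y - 5·y^2 + 2, 4·x^2 - 10·x·y - 4·y + cos(y)], [-4·y + 1, -4·x - 4·y]].
At the point, J = [[-91.000, 87.01001], [13.000, 4.000]] (det J = -1495.13010).
Solving J·Δ = −F gives Δ = (-1.047, 0.653).
Then the next iterate is (x, y)₁ = (0.953, -2.347).
Round to (0.953, -2.347) and repeat: F = (-44.59823, 1.88295), J = [[-43.43557, 34.68717], [10.388, 5.576]].
Δ = (-0.521, 0.633), so (x, y)₂ = (0.432, -1.714).

(0.432, -1.714)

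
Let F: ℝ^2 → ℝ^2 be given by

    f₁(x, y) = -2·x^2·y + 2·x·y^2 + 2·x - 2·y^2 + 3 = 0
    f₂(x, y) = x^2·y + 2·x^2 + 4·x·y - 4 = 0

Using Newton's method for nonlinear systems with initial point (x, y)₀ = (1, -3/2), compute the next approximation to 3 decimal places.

(0.600, 0.000)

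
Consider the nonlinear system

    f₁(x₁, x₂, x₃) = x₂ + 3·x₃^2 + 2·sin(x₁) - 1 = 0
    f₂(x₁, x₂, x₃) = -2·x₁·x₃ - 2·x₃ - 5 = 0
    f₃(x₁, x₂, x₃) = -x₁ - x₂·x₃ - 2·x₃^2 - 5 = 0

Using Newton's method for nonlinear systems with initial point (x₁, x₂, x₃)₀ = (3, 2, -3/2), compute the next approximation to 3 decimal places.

(3.731, 5.756, -0.351)

At (3, 2, -3/2): F = (8.03224, 7.000, -9.500).
Jacobian J = [[2·cos(x₁), 1, 6·x₃], [-2·x₃, 0, -2·x₁ - 2], [-1, -x₃, -x₂ - 4·x₃]].
At the point, J = [[-1.97998, 1.000, -9.000], [3.000, 0.000, -8.000], [-1.000, 1.500, 4.000]] (det J = -68.25982).
Solving J·Δ = −F gives Δ = (0.731, 3.756, 1.149).
Then the next iterate is (x₁, x₂, x₃)₁ = (3.731, 5.756, -0.351).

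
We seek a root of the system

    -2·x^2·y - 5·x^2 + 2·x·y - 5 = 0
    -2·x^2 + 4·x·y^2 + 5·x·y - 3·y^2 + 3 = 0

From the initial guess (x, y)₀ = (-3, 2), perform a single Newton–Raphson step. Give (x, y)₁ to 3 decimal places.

At (-3, 2): F = (-98.000, -105.000).
Jacobian J = [[-4·x·y - 10·x + 2·y, -2·x^2 + 2·x], [-4·x + 4·y^2 + 5·y, 8·x·y + 5·x - 6·y]].
At the point, J = [[58.000, -24.000], [38.000, -75.000]] (det J = -3438.000).
Solving J·Δ = −F gives Δ = (1.405, -0.688).
Then the next iterate is (x, y)₁ = (-1.595, 1.312).

(-1.595, 1.312)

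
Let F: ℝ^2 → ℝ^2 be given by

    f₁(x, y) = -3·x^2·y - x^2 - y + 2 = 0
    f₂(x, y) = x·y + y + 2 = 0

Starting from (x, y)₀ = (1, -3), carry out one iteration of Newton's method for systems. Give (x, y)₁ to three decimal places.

(0.500, -1.750)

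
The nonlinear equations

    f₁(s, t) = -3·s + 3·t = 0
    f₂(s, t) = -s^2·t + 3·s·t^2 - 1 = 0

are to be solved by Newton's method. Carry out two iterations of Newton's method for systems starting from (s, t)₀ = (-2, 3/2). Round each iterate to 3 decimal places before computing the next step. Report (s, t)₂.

(2.749, 2.749)

At (-2, 3/2): F = (10.500, -20.500).
Jacobian J = [[-3, 3], [-2·s·t + 3·t^2, -s^2 + 6·s·t]].
At the point, J = [[-3.000, 3.000], [12.750, -22.000]] (det J = 27.750).
Solving J·Δ = −F gives Δ = (6.108, 2.608).
Then the next iterate is (s, t)₁ = (4.108, 4.108).
Round to (4.108, 4.108) and repeat: F = (0.000, 137.65046), J = [[-3.000, 3.000], [16.87566, 84.37832]].
Δ = (-1.359, -1.359), so (s, t)₂ = (2.749, 2.749).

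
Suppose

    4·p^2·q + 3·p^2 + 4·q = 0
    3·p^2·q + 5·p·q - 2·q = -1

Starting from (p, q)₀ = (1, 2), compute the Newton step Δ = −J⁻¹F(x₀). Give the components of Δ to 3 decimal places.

(0.227, -3.000)

At (1, 2): F = (19.000, 13.000).
Jacobian J = [[8·p·q + 6·p, 4·p^2 + 4], [6·p·q + 5·q, 3·p^2 + 5·p - 2]].
At the point, J = [[22.000, 8.000], [22.000, 6.000]] (det J = -44.000).
Solving J·Δ = −F gives Δ = (0.227, -3.000).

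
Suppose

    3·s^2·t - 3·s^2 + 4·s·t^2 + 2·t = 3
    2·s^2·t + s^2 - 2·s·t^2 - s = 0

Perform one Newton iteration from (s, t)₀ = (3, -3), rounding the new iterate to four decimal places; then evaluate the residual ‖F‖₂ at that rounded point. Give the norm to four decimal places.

At (3, -3): F = (-9.0000, -102.0000).
Jacobian J = [[6·s·t - 6·s + 4·t^2, 3·s^2 + 8·s·t + 2], [4·s·t + 2·s - 2·t^2 - 1, 2·s^2 - 4·s·t]].
At the point, J = [[-36.0000, -43.0000], [-49.0000, 54.0000]] (det J = -4051.0000).
Solving J·Δ = −F gives Δ = (-1.2027, 0.7976).
Then the next iterate is (s, t)₁ = (1.7973, -2.2024).
Re-evaluating at (1.7973, -2.2024): F = (-3.567129, -30.231626), so ‖F‖₂ = 30.4413.

30.4413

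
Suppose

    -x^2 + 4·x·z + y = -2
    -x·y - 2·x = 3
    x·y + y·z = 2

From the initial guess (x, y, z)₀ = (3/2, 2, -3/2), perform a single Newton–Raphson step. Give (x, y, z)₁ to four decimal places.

At (3/2, 2, -3/2): F = (-7.2500, -9.0000, -2.0000).
Jacobian J = [[-2·x + 4·z, 1, 4·x], [-y - 2, -x, 0], [y, x + z, y]].
At the point, J = [[-9.0000, 1.0000, 6.0000], [-4.0000, -1.5000, 0.0000], [2.0000, 0.0000, 2.0000]] (det J = 53.0000).
Solving J·Δ = −F gives Δ = (-0.4104, -4.9057, 1.4104).
Then the next iterate is (x, y, z)₁ = (1.0896, -2.9057, -0.0896).

(1.0896, -2.9057, -0.0896)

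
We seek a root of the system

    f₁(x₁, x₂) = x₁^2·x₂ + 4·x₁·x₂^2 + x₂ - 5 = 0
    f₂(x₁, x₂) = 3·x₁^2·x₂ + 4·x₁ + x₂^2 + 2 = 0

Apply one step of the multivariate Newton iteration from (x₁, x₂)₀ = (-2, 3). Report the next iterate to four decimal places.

(-1.4057, 1.8898)

At (-2, 3): F = (-62.0000, 39.0000).
Jacobian J = [[2·x₁·x₂ + 4·x₂^2, x₁^2 + 8·x₁·x₂ + 1], [6·x₁·x₂ + 4, 3·x₁^2 + 2·x₂]].
At the point, J = [[24.0000, -43.0000], [-32.0000, 18.0000]] (det J = -944.0000).
Solving J·Δ = −F gives Δ = (0.5943, -1.1102).
Then the next iterate is (x₁, x₂)₁ = (-1.4057, 1.8898).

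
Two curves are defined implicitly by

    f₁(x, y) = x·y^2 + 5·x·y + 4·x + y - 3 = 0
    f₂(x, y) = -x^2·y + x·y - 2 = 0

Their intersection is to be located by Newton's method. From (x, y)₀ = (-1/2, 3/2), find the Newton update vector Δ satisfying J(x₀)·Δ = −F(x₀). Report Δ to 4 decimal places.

At (-1/2, 3/2): F = (-8.3750, -3.1250).
Jacobian J = [[y^2 + 5·y + 4, 2·x·y + 5·x + 1], [-2·x·y + y, -x^2 + x]].
At the point, J = [[13.7500, -3.0000], [3.0000, -0.7500]] (det J = -1.3125).
Solving J·Δ = −F gives Δ = (-2.3571, -13.5952).

(-2.3571, -13.5952)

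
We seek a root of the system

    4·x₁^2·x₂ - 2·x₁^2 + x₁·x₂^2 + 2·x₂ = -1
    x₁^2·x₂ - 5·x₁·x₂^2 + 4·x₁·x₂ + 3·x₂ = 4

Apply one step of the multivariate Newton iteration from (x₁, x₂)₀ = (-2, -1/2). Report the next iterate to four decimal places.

(-0.6894, -0.7398)

At (-2, -1/2): F = (-16.5000, -1.0000).
Jacobian J = [[8·x₁·x₂ - 4·x₁ + x₂^2, 4·x₁^2 + 2·x₁·x₂ + 2], [2·x₁·x₂ - 5·x₂^2 + 4·x₂, x₁^2 - 10·x₁·x₂ + 4·x₁ + 3]].
At the point, J = [[16.2500, 20.0000], [-1.2500, -11.0000]] (det J = -153.7500).
Solving J·Δ = −F gives Δ = (1.3106, -0.2398).
Then the next iterate is (x₁, x₂)₁ = (-0.6894, -0.7398).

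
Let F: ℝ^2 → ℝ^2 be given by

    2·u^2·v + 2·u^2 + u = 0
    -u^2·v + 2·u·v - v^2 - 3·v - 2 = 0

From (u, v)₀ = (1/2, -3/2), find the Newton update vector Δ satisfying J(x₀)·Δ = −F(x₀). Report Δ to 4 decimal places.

At (1/2, -3/2): F = (0.2500, -0.8750).
Jacobian J = [[4·u·v + 4·u + 1, 2·u^2], [-2·u·v + 2·v, -u^2 + 2·u - 2·v - 3]].
At the point, J = [[0.0000, 0.5000], [-1.5000, 0.7500]] (det J = 0.7500).
Solving J·Δ = −F gives Δ = (-0.8333, -0.5000).

(-0.8333, -0.5000)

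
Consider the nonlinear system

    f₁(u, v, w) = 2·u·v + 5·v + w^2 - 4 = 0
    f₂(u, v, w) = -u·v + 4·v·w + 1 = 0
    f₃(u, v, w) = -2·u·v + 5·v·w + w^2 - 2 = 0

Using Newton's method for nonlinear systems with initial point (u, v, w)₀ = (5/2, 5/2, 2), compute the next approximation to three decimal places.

(2.438, 0.099, 1.830)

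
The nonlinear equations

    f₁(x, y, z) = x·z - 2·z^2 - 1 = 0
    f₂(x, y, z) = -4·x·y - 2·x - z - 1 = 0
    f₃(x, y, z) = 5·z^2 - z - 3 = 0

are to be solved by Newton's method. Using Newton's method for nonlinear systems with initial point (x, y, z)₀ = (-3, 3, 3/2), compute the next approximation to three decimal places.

(0.774, 4.071, 1.018)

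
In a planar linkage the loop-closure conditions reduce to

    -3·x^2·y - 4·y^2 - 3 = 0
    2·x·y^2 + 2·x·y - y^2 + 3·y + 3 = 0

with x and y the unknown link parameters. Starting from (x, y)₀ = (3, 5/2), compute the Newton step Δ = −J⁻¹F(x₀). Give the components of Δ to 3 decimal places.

At (3, 5/2): F = (-95.500, 56.750).
Jacobian J = [[-6·x·y, -3·x^2 - 8·y], [2·y^2 + 2·y, 4·x·y + 2·x - 2·y + 3]].
At the point, J = [[-45.000, -47.000], [17.500, 34.000]] (det J = -707.500).
Solving J·Δ = −F gives Δ = (-0.819, -1.247).

(-0.819, -1.247)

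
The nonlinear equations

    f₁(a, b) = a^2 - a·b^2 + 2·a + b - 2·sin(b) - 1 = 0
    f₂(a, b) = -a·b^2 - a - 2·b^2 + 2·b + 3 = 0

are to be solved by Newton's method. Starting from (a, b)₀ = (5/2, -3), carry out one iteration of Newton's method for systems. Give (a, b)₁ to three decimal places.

(-0.727, -2.526)

At (5/2, -3): F = (-14.96776, -46.000).
Jacobian J = [[2·a - b^2 + 2, -2·a·b - 2·cos(b) + 1], [-b^2 - 1, -2·a·b - 4·b + 2]].
At the point, J = [[-2.000, 17.97998], [-10.000, 29.000]] (det J = 121.79985).
Solving J·Δ = −F gives Δ = (-3.227, 0.474).
Then the next iterate is (a, b)₁ = (-0.727, -2.526).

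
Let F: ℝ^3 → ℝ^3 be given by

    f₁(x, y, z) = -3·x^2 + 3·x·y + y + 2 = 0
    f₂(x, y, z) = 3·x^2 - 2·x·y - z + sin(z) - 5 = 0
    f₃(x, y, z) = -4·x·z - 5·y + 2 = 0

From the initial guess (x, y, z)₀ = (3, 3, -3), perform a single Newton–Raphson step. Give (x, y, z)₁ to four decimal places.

(1.9489, 1.5540, -1.5320)

At (3, 3, -3): F = (5.0000, 6.858880, 23.0000).
Jacobian J = [[-6·x + 3·y, 3·x + 1, 0], [6·x - 2·y, -2·x, cos(z) - 1], [-4·z, -5, -4·x]].
At the point, J = [[-9.0000, 10.0000, 0.0000], [12.0000, -6.0000, -1.989992], [12.0000, -5.0000, -12.0000]] (det J = 642.750563).
Solving J·Δ = −F gives Δ = (-1.0511, -1.4460, 1.4680).
Then the next iterate is (x, y, z)₁ = (1.9489, 1.5540, -1.5320).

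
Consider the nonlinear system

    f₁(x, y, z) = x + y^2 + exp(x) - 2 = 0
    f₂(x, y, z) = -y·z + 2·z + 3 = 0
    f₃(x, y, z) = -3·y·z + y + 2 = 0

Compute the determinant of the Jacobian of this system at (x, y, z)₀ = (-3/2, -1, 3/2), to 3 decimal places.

J = [[exp(x) + 1, 2·y, 0], [0, -z, -y + 2], [0, -3·z + 1, -3·y]].
At the point, J = [[1.22313, -2.000, 0.000], [0.000, -1.500, 3.000], [0.000, -3.500, 3.000]].
det J = 7.339.

7.339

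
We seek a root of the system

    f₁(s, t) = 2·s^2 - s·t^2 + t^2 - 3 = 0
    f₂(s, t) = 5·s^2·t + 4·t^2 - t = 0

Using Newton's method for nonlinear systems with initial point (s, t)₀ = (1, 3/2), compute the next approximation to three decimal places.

(1.571, 0.027)

At (1, 3/2): F = (-1.000, 15.000).
Jacobian J = [[4·s - t^2, -2·s·t + 2·t], [10·s·t, 5·s^2 + 8·t - 1]].
At the point, J = [[1.750, 0.000], [15.000, 16.000]] (det J = 28.000).
Solving J·Δ = −F gives Δ = (0.571, -1.473).
Then the next iterate is (s, t)₁ = (1.571, 0.027).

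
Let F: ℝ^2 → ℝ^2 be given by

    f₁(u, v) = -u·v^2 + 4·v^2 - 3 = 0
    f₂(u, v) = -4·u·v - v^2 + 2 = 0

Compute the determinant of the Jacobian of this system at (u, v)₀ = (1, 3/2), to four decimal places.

69.7500

J = [[-v^2, -2·u·v + 8·v], [-4·v, -4·u - 2·v]].
At the point, J = [[-2.2500, 9.0000], [-6.0000, -7.0000]].
det J = 69.7500.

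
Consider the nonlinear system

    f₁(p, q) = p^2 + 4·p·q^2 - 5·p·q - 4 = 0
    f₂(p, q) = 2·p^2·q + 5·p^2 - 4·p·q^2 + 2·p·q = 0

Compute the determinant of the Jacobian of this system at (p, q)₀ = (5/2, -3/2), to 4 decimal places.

J = [[2·p + 4·q^2 - 5·q, 8·p·q - 5·p], [4·p·q + 10·p - 4·q^2 + 2·q, 2·p^2 - 8·p·q + 2·p]].
At the point, J = [[21.5000, -42.5000], [-2.0000, 47.5000]].
det J = 936.2500.

936.2500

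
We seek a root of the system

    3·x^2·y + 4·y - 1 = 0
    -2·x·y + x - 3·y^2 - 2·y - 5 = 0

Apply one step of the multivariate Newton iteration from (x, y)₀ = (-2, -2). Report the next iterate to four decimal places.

(-1.6328, -0.4883)

At (-2, -2): F = (-33.0000, -23.0000).
Jacobian J = [[6·x·y, 3·x^2 + 4], [-2·y + 1, -2·x - 6·y - 2]].
At the point, J = [[24.0000, 16.0000], [5.0000, 14.0000]] (det J = 256.0000).
Solving J·Δ = −F gives Δ = (0.3672, 1.5117).
Then the next iterate is (x, y)₁ = (-1.6328, -0.4883).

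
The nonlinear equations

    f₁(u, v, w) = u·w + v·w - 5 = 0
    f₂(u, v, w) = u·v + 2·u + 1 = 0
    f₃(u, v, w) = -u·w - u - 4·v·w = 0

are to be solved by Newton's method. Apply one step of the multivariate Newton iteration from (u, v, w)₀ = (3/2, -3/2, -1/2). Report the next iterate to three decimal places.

At (3/2, -3/2, -1/2): F = (-5.000, 1.750, -3.750).
Jacobian J = [[w, w, u + v], [v + 2, u, 0], [-w - 1, -4·w, -u - 4·v]].
At the point, J = [[-0.500, -0.500, 0.000], [0.500, 1.500, 0.000], [-0.500, 2.000, 4.500]] (det J = -2.250).
Solving J·Δ = −F gives Δ = (-13.250, 3.250, -2.083).
Then the next iterate is (u, v, w)₁ = (-11.750, 1.750, -2.583).

(-11.750, 1.750, -2.583)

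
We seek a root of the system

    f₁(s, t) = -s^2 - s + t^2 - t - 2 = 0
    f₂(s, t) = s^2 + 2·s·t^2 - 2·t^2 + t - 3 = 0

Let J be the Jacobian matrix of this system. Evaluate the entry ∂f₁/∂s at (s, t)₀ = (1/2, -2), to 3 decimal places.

-2.000

∂f₁/∂s = -2·s - 1.
At (1/2, -2) this is -2.000.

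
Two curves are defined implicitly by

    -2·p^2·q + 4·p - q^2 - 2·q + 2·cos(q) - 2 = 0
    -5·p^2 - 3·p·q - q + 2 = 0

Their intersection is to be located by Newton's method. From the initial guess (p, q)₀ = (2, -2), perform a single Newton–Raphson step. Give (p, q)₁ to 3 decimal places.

(1.169, -0.910)

At (2, -2): F = (21.16771, -4.000).
Jacobian J = [[-4·p·q + 4, -2·p^2 - 2·q - 2·sin(q) - 2], [-10·p - 3·q, -3·p - 1]].
At the point, J = [[20.000, -4.18141], [-14.000, -7.000]] (det J = -198.53967).
Solving J·Δ = −F gives Δ = (-0.831, 1.090).
Then the next iterate is (p, q)₁ = (1.169, -0.910).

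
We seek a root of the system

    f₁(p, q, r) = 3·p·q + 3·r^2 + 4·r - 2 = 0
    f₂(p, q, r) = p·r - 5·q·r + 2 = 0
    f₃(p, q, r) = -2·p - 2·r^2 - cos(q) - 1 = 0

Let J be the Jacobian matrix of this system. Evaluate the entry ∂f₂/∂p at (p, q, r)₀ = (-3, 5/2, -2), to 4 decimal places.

-2.0000

∂f₂/∂p = r.
At (-3, 5/2, -2) this is -2.0000.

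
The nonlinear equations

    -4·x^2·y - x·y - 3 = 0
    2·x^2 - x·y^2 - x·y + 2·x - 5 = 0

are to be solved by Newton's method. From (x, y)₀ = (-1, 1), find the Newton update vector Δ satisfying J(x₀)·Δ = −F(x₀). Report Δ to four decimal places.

At (-1, 1): F = (-6.0000, -3.0000).
Jacobian J = [[-8·x·y - y, -4·x^2 - x], [4·x - y^2 - y + 2, -2·x·y - x]].
At the point, J = [[7.0000, -3.0000], [-4.0000, 3.0000]] (det J = 9.0000).
Solving J·Δ = −F gives Δ = (3.0000, 5.0000).

(3.0000, 5.0000)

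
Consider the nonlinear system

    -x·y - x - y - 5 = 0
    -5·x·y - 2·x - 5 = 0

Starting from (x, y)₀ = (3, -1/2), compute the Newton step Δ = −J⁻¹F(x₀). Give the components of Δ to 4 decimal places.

At (3, -1/2): F = (-6.0000, -3.5000).
Jacobian J = [[-y - 1, -x - 1], [-5·y - 2, -5·x]].
At the point, J = [[-0.5000, -4.0000], [0.5000, -15.0000]] (det J = 9.5000).
Solving J·Δ = −F gives Δ = (-8.0000, -0.5000).

(-8.0000, -0.5000)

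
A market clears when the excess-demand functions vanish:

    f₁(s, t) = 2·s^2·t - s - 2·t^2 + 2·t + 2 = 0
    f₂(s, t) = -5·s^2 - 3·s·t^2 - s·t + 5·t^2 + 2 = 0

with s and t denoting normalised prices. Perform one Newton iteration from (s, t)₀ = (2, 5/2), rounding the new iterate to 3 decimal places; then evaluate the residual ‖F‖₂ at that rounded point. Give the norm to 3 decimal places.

6.205

At (2, 5/2): F = (12.500, -29.250).
Jacobian J = [[4·s·t - 1, 2·s^2 - 4·t + 2], [-10·s - 3·t^2 - t, -6·s·t - s + 10·t]].
At the point, J = [[19.000, 0.000], [-41.250, -7.000]] (det J = -133.000).
Solving J·Δ = −F gives Δ = (-0.658, -0.302).
Then the next iterate is (s, t)₁ = (1.342, 2.198).
Re-evaluating at (1.342, 2.198): F = (3.30863, -5.24894), so ‖F‖₂ = 6.205.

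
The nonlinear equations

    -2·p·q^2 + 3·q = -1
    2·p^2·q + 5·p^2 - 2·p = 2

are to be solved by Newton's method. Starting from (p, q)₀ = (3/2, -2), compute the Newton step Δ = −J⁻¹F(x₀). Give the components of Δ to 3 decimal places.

(-0.691, 0.765)

At (3/2, -2): F = (-17.000, -2.750).
Jacobian J = [[-2·q^2, -4·p·q + 3], [4·p·q + 10·p - 2, 2·p^2]].
At the point, J = [[-8.000, 15.000], [1.000, 4.500]] (det J = -51.000).
Solving J·Δ = −F gives Δ = (-0.691, 0.765).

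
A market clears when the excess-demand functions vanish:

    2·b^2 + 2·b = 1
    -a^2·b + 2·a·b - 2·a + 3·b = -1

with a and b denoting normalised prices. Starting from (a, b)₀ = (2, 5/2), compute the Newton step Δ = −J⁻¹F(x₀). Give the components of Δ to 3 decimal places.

(0.054, -1.375)

At (2, 5/2): F = (16.500, 4.500).
Jacobian J = [[0, 4·b + 2], [-2·a·b + 2·b - 2, -a^2 + 2·a + 3]].
At the point, J = [[0.000, 12.000], [-7.000, 3.000]] (det J = 84.000).
Solving J·Δ = −F gives Δ = (0.054, -1.375).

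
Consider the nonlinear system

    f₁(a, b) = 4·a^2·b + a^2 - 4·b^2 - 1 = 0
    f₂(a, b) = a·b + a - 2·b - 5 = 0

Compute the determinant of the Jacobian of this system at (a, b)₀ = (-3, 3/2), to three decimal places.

J = [[8·a·b + 2·a, 4·a^2 - 8·b], [b + 1, a - 2]].
At the point, J = [[-42.000, 24.000], [2.500, -5.000]].
det J = 150.000.

150.000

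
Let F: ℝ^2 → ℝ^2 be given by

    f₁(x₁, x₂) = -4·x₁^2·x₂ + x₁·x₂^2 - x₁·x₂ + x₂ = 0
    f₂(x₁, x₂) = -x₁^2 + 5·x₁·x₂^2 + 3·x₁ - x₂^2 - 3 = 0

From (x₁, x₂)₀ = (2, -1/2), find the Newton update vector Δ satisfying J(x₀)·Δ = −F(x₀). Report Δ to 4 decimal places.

At (2, -1/2): F = (9.0000, 1.2500).
Jacobian J = [[-8·x₁·x₂ + x₂^2 - x₂, -4·x₁^2 + 2·x₁·x₂ - x₁ + 1], [-2·x₁ + 5·x₂^2 + 3, 10·x₁·x₂ - 2·x₂]].
At the point, J = [[8.7500, -19.0000], [0.2500, -9.0000]] (det J = -74.0000).
Solving J·Δ = −F gives Δ = (-0.7736, 0.1174).

(-0.7736, 0.1174)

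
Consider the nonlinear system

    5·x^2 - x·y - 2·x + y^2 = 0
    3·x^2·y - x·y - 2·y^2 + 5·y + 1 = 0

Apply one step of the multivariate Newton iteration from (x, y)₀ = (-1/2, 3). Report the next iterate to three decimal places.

(0.125, 2.000)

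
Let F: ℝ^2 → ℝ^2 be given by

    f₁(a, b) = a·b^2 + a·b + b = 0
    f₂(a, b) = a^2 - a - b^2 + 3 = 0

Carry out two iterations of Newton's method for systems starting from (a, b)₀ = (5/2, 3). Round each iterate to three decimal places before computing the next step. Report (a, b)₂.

(0.388, 1.395)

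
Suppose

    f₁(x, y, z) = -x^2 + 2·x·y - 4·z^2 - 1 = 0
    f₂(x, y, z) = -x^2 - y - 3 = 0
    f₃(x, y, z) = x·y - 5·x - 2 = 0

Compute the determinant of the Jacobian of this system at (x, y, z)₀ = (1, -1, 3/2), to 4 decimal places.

J = [[-2·x + 2·y, 2·x, -8·z], [-2·x, -1, 0], [y - 5, x, 0]].
At the point, J = [[-4.0000, 2.0000, -12.0000], [-2.0000, -1.0000, 0.0000], [-6.0000, 1.0000, 0.0000]].
det J = 96.0000.

96.0000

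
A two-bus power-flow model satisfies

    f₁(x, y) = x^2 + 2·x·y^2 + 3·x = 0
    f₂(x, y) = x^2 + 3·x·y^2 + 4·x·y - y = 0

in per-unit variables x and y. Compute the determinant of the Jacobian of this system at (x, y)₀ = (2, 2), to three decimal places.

J = [[2·x + 2·y^2 + 3, 4·x·y], [2·x + 3·y^2 + 4·y, 6·x·y + 4·x - 1]].
At the point, J = [[15.000, 16.000], [24.000, 31.000]].
det J = 81.000.

81.000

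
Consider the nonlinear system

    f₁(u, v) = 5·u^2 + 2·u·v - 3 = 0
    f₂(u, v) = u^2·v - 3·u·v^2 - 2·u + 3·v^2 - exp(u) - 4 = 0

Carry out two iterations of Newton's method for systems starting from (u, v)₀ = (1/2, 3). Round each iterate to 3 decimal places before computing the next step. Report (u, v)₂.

(0.475, 1.973)

At (1/2, 3): F = (1.250, 7.60128).
Jacobian J = [[10·u + 2·v, 2·u], [2·u·v - 3·v^2 - exp(u) - 2, u^2 - 6·u·v + 6·v]].
At the point, J = [[11.000, 1.000], [-27.64872, 9.250]] (det J = 129.39872).
Solving J·Δ = −F gives Δ = (-0.031, -0.913).
Then the next iterate is (u, v)₁ = (0.469, 2.087).
Round to (0.469, 2.087) and repeat: F = (0.05741, 0.86109), J = [[8.864, 0.938], [-14.70750, 6.86914]].
Δ = (0.006, -0.114), so (u, v)₂ = (0.475, 1.973).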